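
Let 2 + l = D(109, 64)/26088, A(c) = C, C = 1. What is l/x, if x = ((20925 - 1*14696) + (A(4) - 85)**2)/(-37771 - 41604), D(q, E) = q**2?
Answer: 639683125/69315816 ≈ 9.2285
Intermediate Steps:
A(c) = 1
l = -40295/26088 (l = -2 + 109**2/26088 = -2 + 11881*(1/26088) = -2 + 11881/26088 = -40295/26088 ≈ -1.5446)
x = -2657/15875 (x = ((20925 - 1*14696) + (1 - 85)**2)/(-37771 - 41604) = ((20925 - 14696) + (-84)**2)/(-79375) = (6229 + 7056)*(-1/79375) = 13285*(-1/79375) = -2657/15875 ≈ -0.16737)
l/x = -40295/(26088*(-2657/15875)) = -40295/26088*(-15875/2657) = 639683125/69315816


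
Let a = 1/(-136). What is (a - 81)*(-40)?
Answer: 55085/17 ≈ 3240.3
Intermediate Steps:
a = -1/136 ≈ -0.0073529
(a - 81)*(-40) = (-1/136 - 81)*(-40) = -11017/136*(-40) = 55085/17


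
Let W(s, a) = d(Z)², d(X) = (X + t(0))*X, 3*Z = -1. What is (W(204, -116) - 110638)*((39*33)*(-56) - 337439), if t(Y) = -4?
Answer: 3669836512099/81 ≈ 4.5307e+10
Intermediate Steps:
Z = -⅓ (Z = (⅓)*(-1) = -⅓ ≈ -0.33333)
d(X) = X*(-4 + X) (d(X) = (X - 4)*X = (-4 + X)*X = X*(-4 + X))
W(s, a) = 169/81 (W(s, a) = (-(-4 - ⅓)/3)² = (-⅓*(-13/3))² = (13/9)² = 169/81)
(W(204, -116) - 110638)*((39*33)*(-56) - 337439) = (169/81 - 110638)*((39*33)*(-56) - 337439) = -8961509*(1287*(-56) - 337439)/81 = -8961509*(-72072 - 337439)/81 = -8961509/81*(-409511) = 3669836512099/81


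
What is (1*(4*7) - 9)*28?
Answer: 532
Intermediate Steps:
(1*(4*7) - 9)*28 = (1*28 - 9)*28 = (28 - 9)*28 = 19*28 = 532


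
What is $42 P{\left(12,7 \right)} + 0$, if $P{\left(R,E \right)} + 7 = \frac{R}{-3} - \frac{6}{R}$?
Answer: $-483$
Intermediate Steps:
$P{\left(R,E \right)} = -7 - \frac{6}{R} - \frac{R}{3}$ ($P{\left(R,E \right)} = -7 + \left(\frac{R}{-3} - \frac{6}{R}\right) = -7 + \left(R \left(- \frac{1}{3}\right) - \frac{6}{R}\right) = -7 - \left(\frac{6}{R} + \frac{R}{3}\right) = -7 - \frac{6}{R} - \frac{R}{3}$)
$42 P{\left(12,7 \right)} + 0 = 42 \left(-7 - \frac{6}{12} - 4\right) + 0 = 42 \left(-7 - \frac{1}{2} - 4\right) + 0 = 42 \left(- \frac{23}{2}\right) + 0 = -483 + 0 = -483$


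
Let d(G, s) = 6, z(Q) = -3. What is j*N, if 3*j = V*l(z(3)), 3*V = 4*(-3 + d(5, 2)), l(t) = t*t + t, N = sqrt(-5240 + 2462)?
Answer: 8*I*sqrt(2778) ≈ 421.65*I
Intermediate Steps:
N = I*sqrt(2778) (N = sqrt(-2778) = I*sqrt(2778) ≈ 52.707*I)
l(t) = t + t**2 (l(t) = t**2 + t = t + t**2)
V = 4 (V = (4*(-3 + 6))/3 = (4*3)/3 = (1/3)*12 = 4)
j = 8 (j = (4*(-3*(1 - 3)))/3 = (4*(-3*(-2)))/3 = (4*6)/3 = (1/3)*24 = 8)
j*N = 8*(I*sqrt(2778)) = 8*I*sqrt(2778)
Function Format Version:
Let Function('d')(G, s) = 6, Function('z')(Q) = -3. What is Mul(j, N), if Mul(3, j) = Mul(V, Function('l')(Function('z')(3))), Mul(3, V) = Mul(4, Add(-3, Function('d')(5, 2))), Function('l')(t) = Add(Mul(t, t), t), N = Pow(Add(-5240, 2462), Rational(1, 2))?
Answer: Mul(8, I, Pow(2778, Rational(1, 2))) ≈ Mul(421.65, I)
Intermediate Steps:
N = Mul(I, Pow(2778, Rational(1, 2))) (N = Pow(-2778, Rational(1, 2)) = Mul(I, Pow(2778, Rational(1, 2))) ≈ Mul(52.707, I))
Function('l')(t) = Add(t, Pow(t, 2)) (Function('l')(t) = Add(Pow(t, 2), t) = Add(t, Pow(t, 2)))
V = 4 (V = Mul(Rational(1, 3), Mul(4, Add(-3, 6))) = Mul(Rational(1, 3), Mul(4, 3)) = Mul(Rational(1, 3), 12) = 4)
j = 8 (j = Mul(Rational(1, 3), Mul(4, Mul(-3, Add(1, -3)))) = Mul(Rational(1, 3), Mul(4, Mul(-3, -2))) = Mul(Rational(1, 3), Mul(4, 6)) = Mul(Rational(1, 3), 24) = 8)
Mul(j, N) = Mul(8, Mul(I, Pow(2778, Rational(1, 2)))) = Mul(8, I, Pow(2778, Rational(1, 2)))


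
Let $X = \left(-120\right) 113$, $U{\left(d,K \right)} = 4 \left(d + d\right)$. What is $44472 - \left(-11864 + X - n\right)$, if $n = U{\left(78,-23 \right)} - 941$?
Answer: $69579$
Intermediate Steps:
$U{\left(d,K \right)} = 8 d$ ($U{\left(d,K \right)} = 4 \cdot 2 d = 8 d$)
$n = -317$ ($n = 8 \cdot 78 - 941 = 624 - 941 = -317$)
$X = -13560$
$44472 - \left(-11864 + X - n\right) = 44472 - -25107 = 44472 + \left(\left(-317 + 11864\right) + 13560\right) = 44472 + \left(11547 + 13560\right) = 44472 + 25107 = 69579$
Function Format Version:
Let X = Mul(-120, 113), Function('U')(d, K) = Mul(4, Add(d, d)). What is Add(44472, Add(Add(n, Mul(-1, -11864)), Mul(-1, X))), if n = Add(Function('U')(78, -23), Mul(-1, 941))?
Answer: 69579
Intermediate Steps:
Function('U')(d, K) = Mul(8, d) (Function('U')(d, K) = Mul(4, Mul(2, d)) = Mul(8, d))
n = -317 (n = Add(Mul(8, 78), Mul(-1, 941)) = Add(624, -941) = -317)
X = -13560
Add(44472, Add(Add(n, Mul(-1, -11864)), Mul(-1, X))) = Add(44472, Add(Add(-317, Mul(-1, -11864)), Mul(-1, -13560))) = Add(44472, Add(Add(-317, 11864), 13560)) = Add(44472, Add(11547, 13560)) = Add(44472, 25107) = 69579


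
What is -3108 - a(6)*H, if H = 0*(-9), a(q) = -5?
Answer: -3108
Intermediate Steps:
H = 0
-3108 - a(6)*H = -3108 - (-5)*0 = -3108 - 1*0 = -3108 + 0 = -3108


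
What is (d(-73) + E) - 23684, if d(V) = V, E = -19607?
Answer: -43364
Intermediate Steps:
(d(-73) + E) - 23684 = (-73 - 19607) - 23684 = -19680 - 23684 = -43364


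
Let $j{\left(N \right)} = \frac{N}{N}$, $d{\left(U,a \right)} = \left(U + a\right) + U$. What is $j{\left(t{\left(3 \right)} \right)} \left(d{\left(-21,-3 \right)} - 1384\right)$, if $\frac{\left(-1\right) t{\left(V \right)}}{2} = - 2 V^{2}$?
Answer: $-1429$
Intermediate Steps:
$d{\left(U,a \right)} = a + 2 U$
$t{\left(V \right)} = 4 V^{2}$ ($t{\left(V \right)} = - 2 \left(- 2 V^{2}\right) = 4 V^{2}$)
$j{\left(N \right)} = 1$
$j{\left(t{\left(3 \right)} \right)} \left(d{\left(-21,-3 \right)} - 1384\right) = 1 \left(\left(-3 + 2 \left(-21\right)\right) - 1384\right) = 1 \left(\left(-3 - 42\right) - 1384\right) = 1 \left(-45 - 1384\right) = 1 \left(-1429\right) = -1429$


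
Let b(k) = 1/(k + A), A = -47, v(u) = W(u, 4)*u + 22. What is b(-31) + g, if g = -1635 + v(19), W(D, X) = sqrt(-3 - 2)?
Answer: -125815/78 + 19*I*sqrt(5) ≈ -1613.0 + 42.485*I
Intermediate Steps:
W(D, X) = I*sqrt(5) (W(D, X) = sqrt(-5) = I*sqrt(5))
v(u) = 22 + I*u*sqrt(5) (v(u) = (I*sqrt(5))*u + 22 = I*u*sqrt(5) + 22 = 22 + I*u*sqrt(5))
b(k) = 1/(-47 + k) (b(k) = 1/(k - 47) = 1/(-47 + k))
g = -1613 + 19*I*sqrt(5) (g = -1635 + (22 + I*19*sqrt(5)) = -1635 + (22 + 19*I*sqrt(5)) = -1613 + 19*I*sqrt(5) ≈ -1613.0 + 42.485*I)
b(-31) + g = 1/(-47 - 31) + (-1613 + 19*I*sqrt(5)) = 1/(-78) + (-1613 + 19*I*sqrt(5)) = -1/78 + (-1613 + 19*I*sqrt(5)) = -125815/78 + 19*I*sqrt(5)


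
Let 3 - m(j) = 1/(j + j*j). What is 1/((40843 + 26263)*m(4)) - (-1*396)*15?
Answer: 11758984390/1979627 ≈ 5940.0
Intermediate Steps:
m(j) = 3 - 1/(j + j**2) (m(j) = 3 - 1/(j + j*j) = 3 - 1/(j + j**2))
1/((40843 + 26263)*m(4)) - (-1*396)*15 = 1/((40843 + 26263)*(((-1 + 3*4 + 3*4**2)/(4*(1 + 4))))) - (-1*396)*15 = 1/(67106*(((1/4)*(-1 + 12 + 3*16)/5))) - (-396)*15 = 1/(67106*(((1/4)*(1/5)*(-1 + 12 + 48)))) - 1*(-5940) = 1/(67106*(((1/4)*(1/5)*59))) + 5940 = 1/(67106*(59/20)) + 5940 = (1/67106)*(20/59) + 5940 = 10/1979627 + 5940 = 11758984390/1979627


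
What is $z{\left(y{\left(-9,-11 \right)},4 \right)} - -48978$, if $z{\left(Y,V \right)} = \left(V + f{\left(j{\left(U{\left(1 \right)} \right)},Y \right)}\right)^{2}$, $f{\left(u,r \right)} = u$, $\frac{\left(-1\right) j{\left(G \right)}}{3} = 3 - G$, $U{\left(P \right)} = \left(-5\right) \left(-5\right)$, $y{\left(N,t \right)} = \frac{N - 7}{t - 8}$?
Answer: $53878$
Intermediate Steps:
$y{\left(N,t \right)} = \frac{-7 + N}{-8 + t}$
$U{\left(P \right)} = 25$
$j{\left(G \right)} = -9 + 3 G$ ($j{\left(G \right)} = - 3 \left(3 - G\right) = -9 + 3 G$)
$z{\left(Y,V \right)} = \left(66 + V\right)^{2}$ ($z{\left(Y,V \right)} = \left(V + \left(-9 + 3 \cdot 25\right)\right)^{2} = \left(V + \left(-9 + 75\right)\right)^{2} = \left(V + 66\right)^{2} = \left(66 + V\right)^{2}$)
$z{\left(y{\left(-9,-11 \right)},4 \right)} - -48978 = \left(66 + 4\right)^{2} - -48978 = 70^{2} + 48978 = 4900 + 48978 = 53878$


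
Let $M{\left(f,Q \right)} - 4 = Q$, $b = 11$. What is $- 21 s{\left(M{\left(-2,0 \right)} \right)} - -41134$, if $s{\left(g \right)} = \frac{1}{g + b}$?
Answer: $\frac{205663}{5} \approx 41133.0$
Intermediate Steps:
$M{\left(f,Q \right)} = 4 + Q$
$s{\left(g \right)} = \frac{1}{11 + g}$ ($s{\left(g \right)} = \frac{1}{g + 11} = \frac{1}{11 + g}$)
$- 21 s{\left(M{\left(-2,0 \right)} \right)} - -41134 = - \frac{21}{11 + \left(4 + 0\right)} - -41134 = - \frac{21}{11 + 4} + 41134 = - \frac{21}{15} + 41134 = \left(-21\right) \frac{1}{15} + 41134 = - \frac{7}{5} + 41134 = \frac{205663}{5}$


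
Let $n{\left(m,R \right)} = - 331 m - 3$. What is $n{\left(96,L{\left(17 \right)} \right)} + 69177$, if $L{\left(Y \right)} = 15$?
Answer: $37398$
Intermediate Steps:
$n{\left(m,R \right)} = -3 - 331 m$ ($n{\left(m,R \right)} = - 331 m + \left(-322 + 319\right) = - 331 m - 3 = -3 - 331 m$)
$n{\left(96,L{\left(17 \right)} \right)} + 69177 = \left(-3 - 31776\right) + 69177 = -31779 + 69177 = 37398$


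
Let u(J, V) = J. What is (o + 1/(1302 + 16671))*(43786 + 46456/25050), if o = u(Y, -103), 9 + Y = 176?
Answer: 1646146910773976/225111825 ≈ 7.3126e+6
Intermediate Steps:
Y = 167 (Y = -9 + 176 = 167)
o = 167
(o + 1/(1302 + 16671))*(43786 + 46456/25050) = (167 + 1/(1302 + 16671))*(43786 + 46456/25050) = (167 + 1/17973)*(43786 + 46456*(1/25050)) = (167 + 1/17973)*(43786 + 23228/12525) = (3001492/17973)*(548442878/12525) = 1646146910773976/225111825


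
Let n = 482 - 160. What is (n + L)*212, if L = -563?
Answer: -51092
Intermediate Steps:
n = 322
(n + L)*212 = (322 - 563)*212 = -241*212 = -51092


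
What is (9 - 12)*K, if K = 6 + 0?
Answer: -18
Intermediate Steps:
K = 6
(9 - 12)*K = (9 - 12)*6 = -3*6 = -18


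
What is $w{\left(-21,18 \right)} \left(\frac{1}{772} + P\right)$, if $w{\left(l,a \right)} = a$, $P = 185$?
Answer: $\frac{1285389}{386} \approx 3330.0$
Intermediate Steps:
$w{\left(-21,18 \right)} \left(\frac{1}{772} + P\right) = 18 \left(\frac{1}{772} + 185\right) = 18 \cdot \frac{142821}{772} = \frac{1285389}{386}$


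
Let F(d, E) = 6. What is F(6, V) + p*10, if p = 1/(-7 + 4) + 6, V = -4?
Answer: 188/3 ≈ 62.667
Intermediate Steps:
p = 17/3 (p = 1/(-3) + 6 = -⅓ + 6 = 17/3 ≈ 5.6667)
F(6, V) + p*10 = 6 + (17/3)*10 = 6 + 170/3 = 188/3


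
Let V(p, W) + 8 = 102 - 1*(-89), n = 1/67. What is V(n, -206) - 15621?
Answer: -15438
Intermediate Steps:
n = 1/67 ≈ 0.014925
V(p, W) = 183 (V(p, W) = -8 + (102 - 1*(-89)) = -8 + (102 + 89) = -8 + 191 = 183)
V(n, -206) - 15621 = 183 - 15621 = -15438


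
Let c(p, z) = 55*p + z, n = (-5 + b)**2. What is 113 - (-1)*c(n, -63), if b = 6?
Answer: 105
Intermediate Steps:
n = 1 (n = (-5 + 6)**2 = 1**2 = 1)
c(p, z) = z + 55*p
113 - (-1)*c(n, -63) = 113 - (-1)*(-63 + 55*1) = 113 - (-1)*(-63 + 55) = 113 - (-1)*(-8) = 113 - 1*8 = 113 - 8 = 105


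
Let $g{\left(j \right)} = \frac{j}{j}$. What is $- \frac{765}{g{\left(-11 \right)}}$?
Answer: $-765$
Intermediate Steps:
$g{\left(j \right)} = 1$
$- \frac{765}{g{\left(-11 \right)}} = - \frac{765}{1} = \left(-765\right) 1 = -765$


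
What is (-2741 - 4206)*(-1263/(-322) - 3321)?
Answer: 7420083753/322 ≈ 2.3044e+7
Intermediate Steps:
(-2741 - 4206)*(-1263/(-322) - 3321) = -6947*(-1263*(-1/322) - 3321) = -6947*(1263/322 - 3321) = -6947*(-1068099/322) = 7420083753/322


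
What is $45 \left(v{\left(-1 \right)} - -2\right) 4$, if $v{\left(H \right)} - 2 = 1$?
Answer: $900$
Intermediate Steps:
$v{\left(H \right)} = 3$ ($v{\left(H \right)} = 2 + 1 = 3$)
$45 \left(v{\left(-1 \right)} - -2\right) 4 = 45 \left(3 - -2\right) 4 = 45 \left(3 + 2\right) 4 = 45 \cdot 5 \cdot 4 = 225 \cdot 4 = 900$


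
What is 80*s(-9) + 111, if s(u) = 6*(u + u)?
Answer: -8529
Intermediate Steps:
s(u) = 12*u (s(u) = 6*(2*u) = 12*u)
80*s(-9) + 111 = 80*(12*(-9)) + 111 = 80*(-108) + 111 = -8640 + 111 = -8529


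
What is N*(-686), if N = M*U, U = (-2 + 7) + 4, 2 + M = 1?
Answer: 6174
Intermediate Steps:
M = -1 (M = -2 + 1 = -1)
U = 9 (U = 5 + 4 = 9)
N = -9 (N = -1*9 = -9)
N*(-686) = -9*(-686) = 6174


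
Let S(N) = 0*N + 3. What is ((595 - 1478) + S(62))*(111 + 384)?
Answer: -435600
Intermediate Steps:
S(N) = 3 (S(N) = 0 + 3 = 3)
((595 - 1478) + S(62))*(111 + 384) = ((595 - 1478) + 3)*(111 + 384) = (-883 + 3)*495 = -880*495 = -435600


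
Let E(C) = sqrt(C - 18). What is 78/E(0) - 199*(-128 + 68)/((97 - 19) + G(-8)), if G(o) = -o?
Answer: 5970/43 - 13*I*sqrt(2) ≈ 138.84 - 18.385*I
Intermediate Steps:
E(C) = sqrt(-18 + C)
78/E(0) - 199*(-128 + 68)/((97 - 19) + G(-8)) = 78/(sqrt(-18 + 0)) - 199*(-128 + 68)/((97 - 19) - 1*(-8)) = 78/(sqrt(-18)) - 199*(-60/(78 + 8)) = 78/((3*I*sqrt(2))) - 199/(86*(-1/60)) = 78*(-I*sqrt(2)/6) - 199/(-43/30) = -13*I*sqrt(2) - 199*(-30/43) = -13*I*sqrt(2) + 5970/43 = 5970/43 - 13*I*sqrt(2)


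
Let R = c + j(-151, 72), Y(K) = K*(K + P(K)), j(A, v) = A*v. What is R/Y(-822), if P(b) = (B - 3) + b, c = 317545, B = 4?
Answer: 306673/1350546 ≈ 0.22707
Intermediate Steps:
P(b) = 1 + b (P(b) = (4 - 3) + b = 1 + b)
Y(K) = K*(1 + 2*K) (Y(K) = K*(K + (1 + K)) = K*(1 + 2*K))
R = 306673 (R = 317545 - 151*72 = 317545 - 10872 = 306673)
R/Y(-822) = 306673/((-822*(1 + 2*(-822)))) = 306673/((-822*(1 - 1644))) = 306673/((-822*(-1643))) = 306673/1350546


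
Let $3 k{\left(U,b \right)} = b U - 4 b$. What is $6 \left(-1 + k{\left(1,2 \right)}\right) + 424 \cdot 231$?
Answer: $97926$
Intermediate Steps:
$k{\left(U,b \right)} = - \frac{4 b}{3} + \frac{U b}{3}$ ($k{\left(U,b \right)} = \frac{b U - 4 b}{3} = \frac{U b - 4 b}{3} = \frac{- 4 b + U b}{3} = - \frac{4 b}{3} + \frac{U b}{3}$)
$6 \left(-1 + k{\left(1,2 \right)}\right) + 424 \cdot 231 = 6 \left(-1 + \frac{1}{3} \cdot 2 \left(-4 + 1\right)\right) + 424 \cdot 231 = 6 \left(-1 + \frac{1}{3} \cdot 2 \left(-3\right)\right) + 97944 = 6 \left(-1 - 2\right) + 97944 = 6 \left(-3\right) + 97944 = -18 + 97944 = 97926$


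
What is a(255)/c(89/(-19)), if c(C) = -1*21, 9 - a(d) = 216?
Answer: 69/7 ≈ 9.8571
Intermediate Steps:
a(d) = -207 (a(d) = 9 - 1*216 = 9 - 216 = -207)
c(C) = -21
a(255)/c(89/(-19)) = -207/(-21) = -207*(-1/21) = 69/7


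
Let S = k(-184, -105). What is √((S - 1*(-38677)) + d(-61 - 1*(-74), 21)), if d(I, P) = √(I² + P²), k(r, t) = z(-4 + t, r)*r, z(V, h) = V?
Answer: √(58733 + √610) ≈ 242.40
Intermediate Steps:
k(r, t) = r*(-4 + t) (k(r, t) = (-4 + t)*r = r*(-4 + t))
S = 20056 (S = -184*(-4 - 105) = -184*(-109) = 20056)
√((S - 1*(-38677)) + d(-61 - 1*(-74), 21)) = √((20056 - 1*(-38677)) + √((-61 - 1*(-74))² + 21²)) = √((20056 + 38677) + √((-61 + 74)² + 441)) = √(58733 + √(13² + 441)) = √(58733 + √(169 + 441)) = √(58733 + √610)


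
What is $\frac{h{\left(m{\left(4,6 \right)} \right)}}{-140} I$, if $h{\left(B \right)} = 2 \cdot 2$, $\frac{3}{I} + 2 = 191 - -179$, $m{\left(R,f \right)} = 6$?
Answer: $- \frac{3}{12880} \approx -0.00023292$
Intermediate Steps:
$I = \frac{3}{368}$ ($I = \frac{3}{-2 + \left(191 - -179\right)} = \frac{3}{-2 + \left(191 + 179\right)} = \frac{3}{-2 + 370} = \frac{3}{368} \approx 0.0081522$)
$h{\left(B \right)} = 4$
$\frac{h{\left(m{\left(4,6 \right)} \right)}}{-140} I = \frac{4}{-140} \cdot \frac{3}{368} = 4 \left(- \frac{1}{140}\right) \frac{3}{368} = \left(- \frac{1}{35}\right) \frac{3}{368} = - \frac{3}{12880}$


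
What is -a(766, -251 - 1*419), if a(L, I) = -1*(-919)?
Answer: -919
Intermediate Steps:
a(L, I) = 919
-a(766, -251 - 1*419) = -1*919 = -919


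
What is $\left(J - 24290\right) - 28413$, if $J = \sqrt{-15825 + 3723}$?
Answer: $-52703 + i \sqrt{12102} \approx -52703.0 + 110.01 i$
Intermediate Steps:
$J = i \sqrt{12102}$ ($J = \sqrt{-12102} = i \sqrt{12102} \approx 110.01 i$)
$\left(J - 24290\right) - 28413 = \left(i \sqrt{12102} - 24290\right) - 28413 = \left(-24290 + i \sqrt{12102}\right) - 28413 = -52703 + i \sqrt{12102}$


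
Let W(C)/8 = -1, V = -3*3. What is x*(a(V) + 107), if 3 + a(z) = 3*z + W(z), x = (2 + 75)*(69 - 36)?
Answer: 175329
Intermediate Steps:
V = -9
W(C) = -8 (W(C) = 8*(-1) = -8)
x = 2541 (x = 77*33 = 2541)
a(z) = -11 + 3*z (a(z) = -3 + (3*z - 8) = -3 + (-8 + 3*z) = -11 + 3*z)
x*(a(V) + 107) = 2541*((-11 + 3*(-9)) + 107) = 2541*((-11 - 27) + 107) = 2541*(-38 + 107) = 2541*69 = 175329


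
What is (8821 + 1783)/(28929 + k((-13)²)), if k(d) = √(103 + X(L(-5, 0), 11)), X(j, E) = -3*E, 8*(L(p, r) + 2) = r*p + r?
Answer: 306763116/836886971 - 10604*√70/836886971 ≈ 0.36645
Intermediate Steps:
L(p, r) = -2 + r/8 + p*r/8 (L(p, r) = -2 + (r*p + r)/8 = -2 + (p*r + r)/8 = -2 + (r + p*r)/8 = -2 + (r/8 + p*r/8) = -2 + r/8 + p*r/8)
k(d) = √70 (k(d) = √(103 - 3*11) = √(103 - 33) = √70)
(8821 + 1783)/(28929 + k((-13)²)) = (8821 + 1783)/(28929 + √70) = 10604/(28929 + √70)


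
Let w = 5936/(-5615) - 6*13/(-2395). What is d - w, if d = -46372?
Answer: -24943735974/537917 ≈ -46371.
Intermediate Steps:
w = -551150/537917 (w = 5936*(-1/5615) - 78*(-1/2395) = -5936/5615 + 78/2395 = -551150/537917 ≈ -1.0246)
d - w = -46372 - 1*(-551150/537917) = -46372 + 551150/537917 = -24943735974/537917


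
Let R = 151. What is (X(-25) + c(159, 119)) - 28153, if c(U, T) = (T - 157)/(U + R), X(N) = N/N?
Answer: -4363579/155 ≈ -28152.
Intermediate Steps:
X(N) = 1
c(U, T) = (-157 + T)/(151 + U) (c(U, T) = (T - 157)/(U + 151) = (-157 + T)/(151 + U))
(X(-25) + c(159, 119)) - 28153 = (1 + (-157 + 119)/(151 + 159)) - 28153 = (1 - 38/310) - 28153 = (1 + (1/310)*(-38)) - 28153 = (1 - 19/155) - 28153 = 136/155 - 28153 = -4363579/155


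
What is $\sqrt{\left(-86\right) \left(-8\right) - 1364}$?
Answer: $26 i \approx 26.0 i$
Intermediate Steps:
$\sqrt{\left(-86\right) \left(-8\right) - 1364} = \sqrt{688 - 1364} = \sqrt{-676} = 26 i$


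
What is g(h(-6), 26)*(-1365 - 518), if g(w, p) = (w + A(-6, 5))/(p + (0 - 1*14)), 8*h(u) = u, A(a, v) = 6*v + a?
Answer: -58373/16 ≈ -3648.3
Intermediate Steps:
A(a, v) = a + 6*v
h(u) = u/8
g(w, p) = (24 + w)/(-14 + p) (g(w, p) = (w + (-6 + 6*5))/(p + (0 - 1*14)) = (w + (-6 + 30))/(p + (0 - 14)) = (w + 24)/(p - 14) = (24 + w)/(-14 + p))
g(h(-6), 26)*(-1365 - 518) = ((24 + (1/8)*(-6))/(-14 + 26))*(-1365 - 518) = ((24 - 3/4)/12)*(-1883) = ((1/12)*(93/4))*(-1883) = (31/16)*(-1883) = -58373/16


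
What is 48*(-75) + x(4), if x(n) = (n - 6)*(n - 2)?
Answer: -3604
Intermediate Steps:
x(n) = (-6 + n)*(-2 + n)
48*(-75) + x(4) = 48*(-75) + (12 + 4² - 8*4) = -3600 + (12 + 16 - 32) = -3600 - 4 = -3604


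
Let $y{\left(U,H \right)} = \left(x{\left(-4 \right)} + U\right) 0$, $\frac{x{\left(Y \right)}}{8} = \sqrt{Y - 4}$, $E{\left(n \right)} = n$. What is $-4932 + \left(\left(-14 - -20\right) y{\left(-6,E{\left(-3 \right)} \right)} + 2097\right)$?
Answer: $-2835$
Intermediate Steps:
$x{\left(Y \right)} = 8 \sqrt{-4 + Y}$ ($x{\left(Y \right)} = 8 \sqrt{Y - 4} = 8 \sqrt{-4 + Y}$)
$y{\left(U,H \right)} = 0$ ($y{\left(U,H \right)} = \left(8 \sqrt{-4 - 4} + U\right) 0 = \left(8 \sqrt{-8} + U\right) 0 = \left(8 \cdot 2 i \sqrt{2} + U\right) 0 = \left(16 i \sqrt{2} + U\right) 0 = \left(U + 16 i \sqrt{2}\right) 0 = 0$)
$-4932 + \left(\left(-14 - -20\right) y{\left(-6,E{\left(-3 \right)} \right)} + 2097\right) = -4932 + \left(\left(-14 - -20\right) 0 + 2097\right) = -4932 + \left(\left(-14 + 20\right) 0 + 2097\right) = -4932 + \left(6 \cdot 0 + 2097\right) = -4932 + \left(0 + 2097\right) = -4932 + 2097 = -2835$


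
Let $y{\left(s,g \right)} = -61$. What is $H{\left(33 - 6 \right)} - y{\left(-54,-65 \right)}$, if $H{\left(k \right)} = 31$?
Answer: $92$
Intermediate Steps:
$H{\left(33 - 6 \right)} - y{\left(-54,-65 \right)} = 31 - -61 = 31 + 61 = 92$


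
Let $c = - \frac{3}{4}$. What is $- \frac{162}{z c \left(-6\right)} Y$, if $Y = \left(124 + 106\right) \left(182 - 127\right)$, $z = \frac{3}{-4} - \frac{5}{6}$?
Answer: $\frac{5464800}{19} \approx 2.8762 \cdot 10^{5}$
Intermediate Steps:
$z = - \frac{19}{12}$ ($z = 3 \left(- \frac{1}{4}\right) - \frac{5}{6} = - \frac{3}{4} - \frac{5}{6} = - \frac{19}{12} \approx -1.5833$)
$c = - \frac{3}{4}$ ($c = \left(-3\right) \frac{1}{4} = - \frac{3}{4} \approx -0.75$)
$Y = 12650$ ($Y = 230 \cdot 55 = 12650$)
$- \frac{162}{z c \left(-6\right)} Y = - \frac{162}{\left(- \frac{19}{12}\right) \left(- \frac{3}{4}\right) \left(-6\right)} 12650 = - \frac{162}{\frac{19}{16} \left(-6\right)} 12650 = - \frac{162}{- \frac{57}{8}} \cdot 12650 = \left(-162\right) \left(- \frac{8}{57}\right) 12650 = \frac{432}{19} \cdot 12650 = \frac{5464800}{19}$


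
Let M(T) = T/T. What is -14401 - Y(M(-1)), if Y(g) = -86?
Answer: -14315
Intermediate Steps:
M(T) = 1
-14401 - Y(M(-1)) = -14401 - 1*(-86) = -14401 + 86 = -14315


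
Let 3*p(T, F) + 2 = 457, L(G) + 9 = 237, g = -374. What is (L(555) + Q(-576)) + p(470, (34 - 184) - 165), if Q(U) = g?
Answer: 17/3 ≈ 5.6667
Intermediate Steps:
L(G) = 228 (L(G) = -9 + 237 = 228)
Q(U) = -374
p(T, F) = 455/3 (p(T, F) = -2/3 + (1/3)*457 = -2/3 + 457/3 = 455/3)
(L(555) + Q(-576)) + p(470, (34 - 184) - 165) = (228 - 374) + 455/3 = -146 + 455/3 = 17/3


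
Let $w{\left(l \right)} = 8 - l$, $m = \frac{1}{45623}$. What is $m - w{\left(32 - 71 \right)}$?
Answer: $- \frac{2144280}{45623} \approx -47.0$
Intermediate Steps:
$m = \frac{1}{45623} \approx 2.1919 \cdot 10^{-5}$
$m - w{\left(32 - 71 \right)} = \frac{1}{45623} - \left(8 - \left(32 - 71\right)\right) = \frac{1}{45623} - \left(8 - -39\right) = \frac{1}{45623} - \left(8 + 39\right) = \frac{1}{45623} - 47 = - \frac{2144280}{45623}$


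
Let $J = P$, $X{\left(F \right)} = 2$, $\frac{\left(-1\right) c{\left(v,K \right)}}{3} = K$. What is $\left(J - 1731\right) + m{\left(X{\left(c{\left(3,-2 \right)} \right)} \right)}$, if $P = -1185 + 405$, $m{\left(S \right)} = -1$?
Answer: $-2512$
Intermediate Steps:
$c{\left(v,K \right)} = - 3 K$
$P = -780$
$J = -780$
$\left(J - 1731\right) + m{\left(X{\left(c{\left(3,-2 \right)} \right)} \right)} = \left(-780 - 1731\right) - 1 = -2511 - 1 = -2512$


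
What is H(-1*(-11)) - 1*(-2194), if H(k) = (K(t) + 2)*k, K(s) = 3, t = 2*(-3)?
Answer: 2249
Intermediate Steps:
t = -6
H(k) = 5*k (H(k) = (3 + 2)*k = 5*k)
H(-1*(-11)) - 1*(-2194) = 5*(-1*(-11)) - 1*(-2194) = 5*11 + 2194 = 55 + 2194 = 2249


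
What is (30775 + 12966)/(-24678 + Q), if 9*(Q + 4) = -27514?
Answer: -393669/249652 ≈ -1.5769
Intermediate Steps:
Q = -27550/9 (Q = -4 + (1/9)*(-27514) = -4 - 27514/9 = -27550/9 ≈ -3061.1)
(30775 + 12966)/(-24678 + Q) = (30775 + 12966)/(-24678 - 27550/9) = 43741/(-249652/9) = 43741*(-9/249652) = -393669/249652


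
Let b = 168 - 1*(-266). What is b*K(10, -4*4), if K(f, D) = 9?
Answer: 3906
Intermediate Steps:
b = 434 (b = 168 + 266 = 434)
b*K(10, -4*4) = 434*9 = 3906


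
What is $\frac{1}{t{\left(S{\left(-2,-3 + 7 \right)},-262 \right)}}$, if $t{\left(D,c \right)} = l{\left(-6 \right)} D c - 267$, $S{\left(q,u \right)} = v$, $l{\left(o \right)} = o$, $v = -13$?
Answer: $- \frac{1}{20703} \approx -4.8302 \cdot 10^{-5}$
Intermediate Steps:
$S{\left(q,u \right)} = -13$
$t{\left(D,c \right)} = -267 - 6 D c$ ($t{\left(D,c \right)} = - 6 D c - 267 = -267 - 6 D c$)
$\frac{1}{t{\left(S{\left(-2,-3 + 7 \right)},-262 \right)}} = \frac{1}{-267 - \left(-78\right) \left(-262\right)} = \frac{1}{-267 - 20436} = \frac{1}{-20703} = - \frac{1}{20703}$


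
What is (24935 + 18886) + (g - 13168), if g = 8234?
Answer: 38887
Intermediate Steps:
(24935 + 18886) + (g - 13168) = (24935 + 18886) + (8234 - 13168) = 43821 - 4934 = 38887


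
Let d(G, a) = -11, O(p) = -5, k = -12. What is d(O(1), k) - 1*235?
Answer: -246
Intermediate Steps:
d(O(1), k) - 1*235 = -11 - 1*235 = -11 - 235 = -246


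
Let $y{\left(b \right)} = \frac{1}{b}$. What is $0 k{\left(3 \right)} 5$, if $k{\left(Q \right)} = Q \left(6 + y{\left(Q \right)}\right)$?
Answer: $0$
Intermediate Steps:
$k{\left(Q \right)} = Q \left(6 + \frac{1}{Q}\right)$
$0 k{\left(3 \right)} 5 = 0 \left(1 + 6 \cdot 3\right) 5 = 0 \left(1 + 18\right) 5 = 0 \cdot 19 \cdot 5 = 0 \cdot 5 = 0$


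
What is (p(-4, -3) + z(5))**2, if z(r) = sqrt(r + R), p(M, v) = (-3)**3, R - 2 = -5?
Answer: (27 - sqrt(2))**2 ≈ 654.63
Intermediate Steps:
R = -3 (R = 2 - 5 = -3)
p(M, v) = -27
z(r) = sqrt(-3 + r) (z(r) = sqrt(r - 3) = sqrt(-3 + r))
(p(-4, -3) + z(5))**2 = (-27 + sqrt(-3 + 5))**2 = (-27 + sqrt(2))**2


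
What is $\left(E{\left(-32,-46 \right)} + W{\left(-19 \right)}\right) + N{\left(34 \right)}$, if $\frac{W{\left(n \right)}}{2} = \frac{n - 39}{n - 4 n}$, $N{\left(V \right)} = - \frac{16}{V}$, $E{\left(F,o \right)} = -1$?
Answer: $- \frac{3397}{969} \approx -3.5057$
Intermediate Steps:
$W{\left(n \right)} = - \frac{2 \left(-39 + n\right)}{3 n}$ ($W{\left(n \right)} = 2 \frac{n - 39}{n - 4 n} = 2 \frac{-39 + n}{\left(-3\right) n} = 2 \left(-39 + n\right) \left(- \frac{1}{3 n}\right) = 2 \left(- \frac{-39 + n}{3 n}\right) = - \frac{2 \left(-39 + n\right)}{3 n}$)
$\left(E{\left(-32,-46 \right)} + W{\left(-19 \right)}\right) + N{\left(34 \right)} = \left(-1 + \left(- \frac{2}{3} + \frac{26}{-19}\right)\right) - \frac{16}{34} = \left(-1 + \left(- \frac{2}{3} + 26 \left(- \frac{1}{19}\right)\right)\right) - \frac{8}{17} = \left(-1 - \frac{116}{57}\right) - \frac{8}{17} = - \frac{173}{57} - \frac{8}{17} = - \frac{3397}{969}$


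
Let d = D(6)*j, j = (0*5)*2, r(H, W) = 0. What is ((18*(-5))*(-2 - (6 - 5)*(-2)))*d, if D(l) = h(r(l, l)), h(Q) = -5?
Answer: 0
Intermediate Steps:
D(l) = -5
j = 0 (j = 0*2 = 0)
d = 0 (d = -5*0 = 0)
((18*(-5))*(-2 - (6 - 5)*(-2)))*d = ((18*(-5))*(-2 - (6 - 5)*(-2)))*0 = -90*(-2 - (-2))*0 = -90*(-2 - 1*(-2))*0 = -90*(-2 + 2)*0 = -90*0*0 = 0*0 = 0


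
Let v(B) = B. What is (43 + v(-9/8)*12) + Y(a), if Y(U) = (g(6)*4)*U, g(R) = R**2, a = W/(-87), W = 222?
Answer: -19601/58 ≈ -337.95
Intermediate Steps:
a = -74/29 (a = 222/(-87) = 222*(-1/87) = -74/29 ≈ -2.5517)
Y(U) = 144*U (Y(U) = (6**2*4)*U = (36*4)*U = 144*U)
(43 + v(-9/8)*12) + Y(a) = (43 - 9/8*12) + 144*(-74/29) = (43 - 9*1/8*12) - 10656/29 = (43 - 9/8*12) - 10656/29 = (43 - 27/2) - 10656/29 = 59/2 - 10656/29 = -19601/58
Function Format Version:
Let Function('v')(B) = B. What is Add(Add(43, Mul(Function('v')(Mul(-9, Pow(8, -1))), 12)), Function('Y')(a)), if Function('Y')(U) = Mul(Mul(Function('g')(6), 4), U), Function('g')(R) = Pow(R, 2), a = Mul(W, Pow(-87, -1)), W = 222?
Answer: Rational(-19601, 58) ≈ -337.95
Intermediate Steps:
a = Rational(-74, 29) (a = Mul(222, Pow(-87, -1)) = Mul(222, Rational(-1, 87)) = Rational(-74, 29) ≈ -2.5517)
Function('Y')(U) = Mul(144, U) (Function('Y')(U) = Mul(Mul(Pow(6, 2), 4), U) = Mul(Mul(36, 4), U) = Mul(144, U))
Add(Add(43, Mul(Function('v')(Mul(-9, Pow(8, -1))), 12)), Function('Y')(a)) = Add(Add(43, Mul(Mul(-9, Pow(8, -1)), 12)), Mul(144, Rational(-74, 29))) = Add(Add(43, Mul(Mul(-9, Rational(1, 8)), 12)), Rational(-10656, 29)) = Add(Add(43, Mul(Rational(-9, 8), 12)), Rational(-10656, 29)) = Add(Add(43, Rational(-27, 2)), Rational(-10656, 29)) = Add(Rational(59, 2), Rational(-10656, 29)) = Rational(-19601, 58)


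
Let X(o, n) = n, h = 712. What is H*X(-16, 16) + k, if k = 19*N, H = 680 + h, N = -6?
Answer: 22158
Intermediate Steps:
H = 1392 (H = 680 + 712 = 1392)
k = -114 (k = 19*(-6) = -114)
H*X(-16, 16) + k = 1392*16 - 114 = 22272 - 114 = 22158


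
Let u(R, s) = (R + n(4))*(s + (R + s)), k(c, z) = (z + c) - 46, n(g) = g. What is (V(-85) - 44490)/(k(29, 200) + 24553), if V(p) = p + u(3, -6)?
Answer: -22319/12368 ≈ -1.8046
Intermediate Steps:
k(c, z) = -46 + c + z (k(c, z) = (c + z) - 46 = -46 + c + z)
u(R, s) = (4 + R)*(R + 2*s) (u(R, s) = (R + 4)*(s + (R + s)) = (4 + R)*(R + 2*s))
V(p) = -63 + p (V(p) = p + (3² + 4*3 + 8*(-6) + 2*3*(-6)) = p + (9 + 12 - 48 - 36) = p - 63 = -63 + p)
(V(-85) - 44490)/(k(29, 200) + 24553) = ((-63 - 85) - 44490)/((-46 + 29 + 200) + 24553) = (-148 - 44490)/(183 + 24553) = -44638/24736 = -44638*1/24736 = -22319/12368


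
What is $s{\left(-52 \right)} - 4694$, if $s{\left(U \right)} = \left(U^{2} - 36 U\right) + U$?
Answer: $-170$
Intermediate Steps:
$s{\left(U \right)} = U^{2} - 35 U$
$s{\left(-52 \right)} - 4694 = - 52 \left(-35 - 52\right) - 4694 = \left(-52\right) \left(-87\right) - 4694 = 4524 - 4694 = -170$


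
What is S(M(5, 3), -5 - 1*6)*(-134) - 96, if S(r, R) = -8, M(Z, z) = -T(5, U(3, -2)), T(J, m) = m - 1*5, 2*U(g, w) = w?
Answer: 976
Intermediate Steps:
U(g, w) = w/2
T(J, m) = -5 + m (T(J, m) = m - 5 = -5 + m)
M(Z, z) = 6 (M(Z, z) = -(-5 + (1/2)*(-2)) = -(-5 - 1) = -1*(-6) = 6)
S(M(5, 3), -5 - 1*6)*(-134) - 96 = -8*(-134) - 96 = 1072 - 96 = 976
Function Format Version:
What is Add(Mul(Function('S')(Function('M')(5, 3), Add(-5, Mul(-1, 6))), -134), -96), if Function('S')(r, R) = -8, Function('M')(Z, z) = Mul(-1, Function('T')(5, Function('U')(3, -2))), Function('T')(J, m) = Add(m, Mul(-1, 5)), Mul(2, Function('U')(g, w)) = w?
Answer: 976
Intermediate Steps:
Function('U')(g, w) = Mul(Rational(1, 2), w)
Function('T')(J, m) = Add(-5, m) (Function('T')(J, m) = Add(m, -5) = Add(-5, m))
Function('M')(Z, z) = 6 (Function('M')(Z, z) = Mul(-1, Add(-5, Mul(Rational(1, 2), -2))) = Mul(-1, Add(-5, -1)) = Mul(-1, -6) = 6)
Add(Mul(Function('S')(Function('M')(5, 3), Add(-5, Mul(-1, 6))), -134), -96) = Add(Mul(-8, -134), -96) = Add(1072, -96) = 976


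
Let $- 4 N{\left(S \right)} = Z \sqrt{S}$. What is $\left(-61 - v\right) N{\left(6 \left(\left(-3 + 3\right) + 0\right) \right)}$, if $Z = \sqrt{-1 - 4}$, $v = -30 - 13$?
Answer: $0$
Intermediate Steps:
$v = -43$
$Z = i \sqrt{5}$ ($Z = \sqrt{-5} = i \sqrt{5} \approx 2.2361 i$)
$N{\left(S \right)} = - \frac{i \sqrt{5} \sqrt{S}}{4}$
$\left(-61 - v\right) N{\left(6 \left(\left(-3 + 3\right) + 0\right) \right)} = \left(-61 - -43\right) \left(- \frac{i \sqrt{5} \sqrt{6 \left(\left(-3 + 3\right) + 0\right)}}{4}\right) = \left(-61 + 43\right) \left(- \frac{i \sqrt{5} \sqrt{6 \left(0 + 0\right)}}{4}\right) = - 18 \left(- \frac{i \sqrt{5} \sqrt{6 \cdot 0}}{4}\right) = - 18 \left(- \frac{i \sqrt{5} \sqrt{0}}{4}\right) = - 18 \left(\left(- \frac{1}{4}\right) i \sqrt{5} \cdot 0\right) = \left(-18\right) 0 = 0$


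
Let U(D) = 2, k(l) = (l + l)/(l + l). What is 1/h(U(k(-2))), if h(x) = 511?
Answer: 1/511 ≈ 0.0019569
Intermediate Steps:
k(l) = 1 (k(l) = (2*l)/((2*l)) = (2*l)*(1/(2*l)) = 1)
1/h(U(k(-2))) = 1/511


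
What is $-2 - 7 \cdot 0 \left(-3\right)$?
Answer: $-2$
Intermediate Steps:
$-2 - 7 \cdot 0 \left(-3\right) = -2 - 0 = -2 + 0 = -2$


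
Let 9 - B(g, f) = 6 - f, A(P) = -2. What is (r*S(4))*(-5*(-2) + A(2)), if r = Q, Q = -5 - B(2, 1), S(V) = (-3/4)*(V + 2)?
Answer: 324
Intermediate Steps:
B(g, f) = 3 + f (B(g, f) = 9 - (6 - f) = 9 + (-6 + f) = 3 + f)
S(V) = -3/2 - 3*V/4 (S(V) = (-3*¼)*(2 + V) = -3*(2 + V)/4 = -3/2 - 3*V/4)
Q = -9 (Q = -5 - (3 + 1) = -5 - 1*4 = -5 - 4 = -9)
r = -9
(r*S(4))*(-5*(-2) + A(2)) = (-9*(-3/2 - ¾*4))*(-5*(-2) - 2) = (-9*(-3/2 - 3))*(10 - 2) = -9*(-9/2)*8 = (81/2)*8 = 324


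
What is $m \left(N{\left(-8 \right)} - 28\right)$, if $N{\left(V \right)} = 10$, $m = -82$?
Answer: $1476$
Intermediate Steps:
$m \left(N{\left(-8 \right)} - 28\right) = - 82 \left(10 - 28\right) = \left(-82\right) \left(-18\right) = 1476$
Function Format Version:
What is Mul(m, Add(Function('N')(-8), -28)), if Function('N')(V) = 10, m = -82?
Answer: 1476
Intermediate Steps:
Mul(m, Add(Function('N')(-8), -28)) = Mul(-82, Add(10, -28)) = Mul(-82, -18) = 1476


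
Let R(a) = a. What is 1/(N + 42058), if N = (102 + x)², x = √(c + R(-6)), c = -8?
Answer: 1639/85980479 - 51*I*√14/687843832 ≈ 1.9062e-5 - 2.7742e-7*I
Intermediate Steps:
x = I*√14 (x = √(-8 - 6) = √(-14) = I*√14 ≈ 3.7417*I)
N = (102 + I*√14)² ≈ 10390.0 + 763.3*I
1/(N + 42058) = 1/((102 + I*√14)² + 42058) = 1/(42058 + (102 + I*√14)²)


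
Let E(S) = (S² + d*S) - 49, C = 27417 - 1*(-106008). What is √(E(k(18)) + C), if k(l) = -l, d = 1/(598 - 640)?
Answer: √6551321/7 ≈ 365.65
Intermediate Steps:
d = -1/42 (d = 1/(-42) = -1/42 ≈ -0.023810)
C = 133425 (C = 27417 + 106008 = 133425)
E(S) = -49 + S² - S/42 (E(S) = (S² - S/42) - 49 = -49 + S² - S/42)
√(E(k(18)) + C) = √((-49 + (-1*18)² - (-1)*18/42) + 133425) = √((-49 + (-18)² - 1/42*(-18)) + 133425) = √((-49 + 324 + 3/7) + 133425) = √(1928/7 + 133425) = √(935903/7) = √6551321/7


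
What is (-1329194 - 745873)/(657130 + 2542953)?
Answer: -2075067/3200083 ≈ -0.64844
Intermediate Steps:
(-1329194 - 745873)/(657130 + 2542953) = -2075067/3200083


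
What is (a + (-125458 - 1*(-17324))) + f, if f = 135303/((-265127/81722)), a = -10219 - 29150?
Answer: -50164259647/265127 ≈ -1.8921e+5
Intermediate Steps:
a = -39369
f = -11057231766/265127 (f = 135303/((-265127*1/81722)) = 135303/(-265127/81722) = 135303*(-81722/265127) = -11057231766/265127 ≈ -41705.)
(a + (-125458 - 1*(-17324))) + f = (-39369 + (-125458 - 1*(-17324))) - 11057231766/265127 = (-39369 + (-125458 + 17324)) - 11057231766/265127 = (-39369 - 108134) - 11057231766/265127 = -147503 - 11057231766/265127 = -50164259647/265127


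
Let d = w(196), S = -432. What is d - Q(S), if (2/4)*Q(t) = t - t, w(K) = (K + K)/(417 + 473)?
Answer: 196/445 ≈ 0.44045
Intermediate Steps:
w(K) = K/445 (w(K) = (2*K)/890 = (2*K)*(1/890) = K/445)
Q(t) = 0 (Q(t) = 2*(t - t) = 2*0 = 0)
d = 196/445 (d = (1/445)*196 = 196/445 ≈ 0.44045)
d - Q(S) = 196/445 - 1*0 = 196/445 + 0 = 196/445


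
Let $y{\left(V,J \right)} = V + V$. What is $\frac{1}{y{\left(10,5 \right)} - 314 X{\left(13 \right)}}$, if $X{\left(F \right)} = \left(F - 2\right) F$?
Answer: $- \frac{1}{44882} \approx -2.2281 \cdot 10^{-5}$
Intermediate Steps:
$X{\left(F \right)} = F \left(-2 + F\right)$ ($X{\left(F \right)} = \left(-2 + F\right) F = F \left(-2 + F\right)$)
$y{\left(V,J \right)} = 2 V$
$\frac{1}{y{\left(10,5 \right)} - 314 X{\left(13 \right)}} = \frac{1}{2 \cdot 10 - 314 \cdot 13 \left(-2 + 13\right)} = \frac{1}{20 - 314 \cdot 13 \cdot 11} = \frac{1}{20 - 44902} = \frac{1}{-44882} = - \frac{1}{44882}$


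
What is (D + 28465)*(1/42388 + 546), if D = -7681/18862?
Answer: 12425912832684501/799522456 ≈ 1.5542e+7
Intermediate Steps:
D = -7681/18862 (D = -7681*1/18862 = -7681/18862 ≈ -0.40722)
(D + 28465)*(1/42388 + 546) = (-7681/18862 + 28465)*(1/42388 + 546) = 536899149*(1/42388 + 546)/18862 = (536899149/18862)*(23143849/42388) = 12425912832684501/799522456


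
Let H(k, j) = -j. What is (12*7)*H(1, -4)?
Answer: 336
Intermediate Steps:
(12*7)*H(1, -4) = (12*7)*(-1*(-4)) = 84*4 = 336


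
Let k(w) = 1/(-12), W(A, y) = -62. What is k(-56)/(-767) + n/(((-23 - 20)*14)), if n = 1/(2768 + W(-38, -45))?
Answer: 33746/312363051 ≈ 0.00010803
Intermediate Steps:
k(w) = -1/12
n = 1/2706 (n = 1/(2768 - 62) = 1/2706 ≈ 0.00036955)
k(-56)/(-767) + n/(((-23 - 20)*14)) = -1/12/(-767) + 1/(2706*(((-23 - 20)*14))) = -1/12*(-1/767) + 1/(2706*((-43*14))) = 1/9204 + (1/2706)/(-602) = 1/9204 + (1/2706)*(-1/602) = 1/9204 - 1/1629012 = 33746/312363051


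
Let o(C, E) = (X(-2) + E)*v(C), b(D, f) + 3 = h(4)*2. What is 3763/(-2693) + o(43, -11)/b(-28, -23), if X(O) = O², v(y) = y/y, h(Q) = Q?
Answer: -37666/13465 ≈ -2.7973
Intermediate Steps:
v(y) = 1
b(D, f) = 5 (b(D, f) = -3 + 4*2 = -3 + 8 = 5)
o(C, E) = 4 + E (o(C, E) = ((-2)² + E)*1 = (4 + E)*1 = 4 + E)
3763/(-2693) + o(43, -11)/b(-28, -23) = 3763/(-2693) + (4 - 11)/5 = 3763*(-1/2693) - 7*⅕ = -3763/2693 - 7/5 = -37666/13465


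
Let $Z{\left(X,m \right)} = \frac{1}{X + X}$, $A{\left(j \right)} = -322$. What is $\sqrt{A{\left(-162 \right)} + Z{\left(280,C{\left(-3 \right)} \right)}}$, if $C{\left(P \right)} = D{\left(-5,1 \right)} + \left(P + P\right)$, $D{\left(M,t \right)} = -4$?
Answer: $\frac{i \sqrt{6311165}}{140} \approx 17.944 i$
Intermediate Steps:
$C{\left(P \right)} = -4 + 2 P$ ($C{\left(P \right)} = -4 + \left(P + P\right) = -4 + 2 P$)
$Z{\left(X,m \right)} = \frac{1}{2 X}$
$\sqrt{A{\left(-162 \right)} + Z{\left(280,C{\left(-3 \right)} \right)}} = \sqrt{-322 + \frac{1}{2 \cdot 280}} = \sqrt{-322 + \frac{1}{2} \cdot \frac{1}{280}} = \sqrt{-322 + \frac{1}{560}} = \sqrt{- \frac{180319}{560}} = \frac{i \sqrt{6311165}}{140}$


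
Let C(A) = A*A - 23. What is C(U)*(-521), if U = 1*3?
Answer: 7294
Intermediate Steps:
U = 3
C(A) = -23 + A**2 (C(A) = A**2 - 23 = -23 + A**2)
C(U)*(-521) = (-23 + 3**2)*(-521) = (-23 + 9)*(-521) = -14*(-521) = 7294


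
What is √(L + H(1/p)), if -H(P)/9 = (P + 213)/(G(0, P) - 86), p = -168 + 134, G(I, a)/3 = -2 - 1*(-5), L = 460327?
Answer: √3155216885590/2618 ≈ 678.49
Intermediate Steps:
G(I, a) = 9 (G(I, a) = 3*(-2 - 1*(-5)) = 3*(-2 + 5) = 3*3 = 9)
p = -34
H(P) = 1917/77 + 9*P/77 (H(P) = -9*(P + 213)/(9 - 86) = -9*(213 + P)/(-77) = -9*(213 + P)*(-1)/77 = -9*(-213/77 - P/77) = 1917/77 + 9*P/77)
√(L + H(1/p)) = √(460327 + (1917/77 + (9/77)/(-34))) = √(460327 + (1917/77 + (9/77)*(-1/34))) = √(460327 + (1917/77 - 9/2618)) = √(460327 + 65169/2618) = √(1205201255/2618) = √3155216885590/2618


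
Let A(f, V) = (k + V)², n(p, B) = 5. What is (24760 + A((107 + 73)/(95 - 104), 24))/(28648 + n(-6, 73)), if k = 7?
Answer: 25721/28653 ≈ 0.89767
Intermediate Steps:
A(f, V) = (7 + V)²
(24760 + A((107 + 73)/(95 - 104), 24))/(28648 + n(-6, 73)) = (24760 + (7 + 24)²)/(28648 + 5) = (24760 + 31²)/28653 = (24760 + 961)*(1/28653) = 25721*(1/28653) = 25721/28653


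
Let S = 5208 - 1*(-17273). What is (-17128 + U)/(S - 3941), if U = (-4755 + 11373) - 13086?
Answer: -5899/4635 ≈ -1.2727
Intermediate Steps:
U = -6468 (U = 6618 - 13086 = -6468)
S = 22481 (S = 5208 + 17273 = 22481)
(-17128 + U)/(S - 3941) = (-17128 - 6468)/(22481 - 3941) = -23596/18540 = -23596*1/18540 = -5899/4635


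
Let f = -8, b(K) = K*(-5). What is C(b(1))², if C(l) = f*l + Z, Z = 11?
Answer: 2601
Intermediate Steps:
b(K) = -5*K
C(l) = 11 - 8*l (C(l) = -8*l + 11 = 11 - 8*l)
C(b(1))² = (11 - (-40))² = (11 - 8*(-5))² = (11 + 40)² = 51² = 2601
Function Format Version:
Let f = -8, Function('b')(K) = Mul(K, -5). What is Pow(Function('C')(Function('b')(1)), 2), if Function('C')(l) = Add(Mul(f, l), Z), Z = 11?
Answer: 2601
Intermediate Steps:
Function('b')(K) = Mul(-5, K)
Function('C')(l) = Add(11, Mul(-8, l)) (Function('C')(l) = Add(Mul(-8, l), 11) = Add(11, Mul(-8, l)))
Pow(Function('C')(Function('b')(1)), 2) = Pow(Add(11, Mul(-8, Mul(-5, 1))), 2) = Pow(Add(11, Mul(-8, -5)), 2) = Pow(Add(11, 40), 2) = Pow(51, 2) = 2601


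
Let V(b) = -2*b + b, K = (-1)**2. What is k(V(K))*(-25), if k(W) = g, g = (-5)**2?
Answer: -625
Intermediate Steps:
K = 1
g = 25
V(b) = -b
k(W) = 25
k(V(K))*(-25) = 25*(-25) = -625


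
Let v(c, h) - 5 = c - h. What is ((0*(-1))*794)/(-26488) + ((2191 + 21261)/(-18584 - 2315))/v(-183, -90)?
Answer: 533/41798 ≈ 0.012752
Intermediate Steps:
v(c, h) = 5 + c - h (v(c, h) = 5 + (c - h) = 5 + c - h)
((0*(-1))*794)/(-26488) + ((2191 + 21261)/(-18584 - 2315))/v(-183, -90) = ((0*(-1))*794)/(-26488) + ((2191 + 21261)/(-18584 - 2315))/(5 - 183 - 1*(-90)) = (0*794)*(-1/26488) + (23452/(-20899))/(5 - 183 + 90) = 0*(-1/26488) + (23452*(-1/20899))/(-88) = 0 - 23452/20899*(-1/88) = 0 + 533/41798 = 533/41798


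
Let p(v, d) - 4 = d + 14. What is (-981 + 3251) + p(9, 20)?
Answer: 2308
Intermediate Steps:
p(v, d) = 18 + d (p(v, d) = 4 + (d + 14) = 4 + (14 + d) = 18 + d)
(-981 + 3251) + p(9, 20) = (-981 + 3251) + (18 + 20) = 2270 + 38 = 2308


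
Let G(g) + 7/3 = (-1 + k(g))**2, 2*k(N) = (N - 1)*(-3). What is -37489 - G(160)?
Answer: -1138163/12 ≈ -94847.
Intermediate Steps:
k(N) = 3/2 - 3*N/2 (k(N) = ((N - 1)*(-3))/2 = ((-1 + N)*(-3))/2 = (3 - 3*N)/2 = 3/2 - 3*N/2)
G(g) = -7/3 + (1/2 - 3*g/2)**2 (G(g) = -7/3 + (-1 + (3/2 - 3*g/2))**2 = -7/3 + (1/2 - 3*g/2)**2)
-37489 - G(160) = -37489 - (-7/3 + (-1 + 3*160)**2/4) = -37489 - (-7/3 + (-1 + 480)**2/4) = -37489 - (-7/3 + (1/4)*479**2) = -37489 - (-7/3 + (1/4)*229441) = -37489 - (-7/3 + 229441/4) = -37489 - 1*688295/12 = -37489 - 688295/12 = -1138163/12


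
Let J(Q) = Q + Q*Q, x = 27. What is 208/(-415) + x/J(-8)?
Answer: -443/23240 ≈ -0.019062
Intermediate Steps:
J(Q) = Q + Q**2
208/(-415) + x/J(-8) = 208/(-415) + 27/((-8*(1 - 8))) = 208*(-1/415) + 27/((-8*(-7))) = -208/415 + 27/56 = -443/23240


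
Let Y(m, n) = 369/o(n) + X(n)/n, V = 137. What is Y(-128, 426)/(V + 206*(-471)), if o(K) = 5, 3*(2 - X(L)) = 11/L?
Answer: -200906657/263745422460 ≈ -0.00076174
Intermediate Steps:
X(L) = 2 - 11/(3*L)
Y(m, n) = 369/5 + (2 - 11/(3*n))/n
Y(-128, 426)/(V + 206*(-471)) = (369/5 + 2/426 - 11/3/426²)/(137 + 206*(-471)) = (369/5 + 2*(1/426) - 11/3*1/181476)/(137 - 97026) = (369/5 + 1/213 - 11/544428)/(-96889) = (200906657/2722140)*(-1/96889) = -200906657/263745422460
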